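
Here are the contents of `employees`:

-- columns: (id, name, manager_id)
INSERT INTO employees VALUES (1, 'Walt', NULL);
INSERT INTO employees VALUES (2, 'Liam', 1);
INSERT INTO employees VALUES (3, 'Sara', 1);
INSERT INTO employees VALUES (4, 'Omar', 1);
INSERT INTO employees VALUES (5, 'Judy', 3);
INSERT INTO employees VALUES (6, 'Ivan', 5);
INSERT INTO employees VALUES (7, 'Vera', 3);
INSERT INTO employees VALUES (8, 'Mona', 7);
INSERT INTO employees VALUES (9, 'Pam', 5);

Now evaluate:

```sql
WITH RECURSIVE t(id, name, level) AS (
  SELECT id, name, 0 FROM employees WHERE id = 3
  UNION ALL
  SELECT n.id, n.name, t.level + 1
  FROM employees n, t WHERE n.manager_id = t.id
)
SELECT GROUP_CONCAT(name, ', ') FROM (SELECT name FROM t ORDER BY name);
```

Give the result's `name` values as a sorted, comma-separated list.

Ivan, Judy, Mona, Pam, Sara, Vera

Base: id=3 (Sara) at level 0.
Iteration 1: rows with manager_id in {3} -> Judy (id 5, level 1), Vera (id 7, level 1).
Iteration 2: rows with manager_id in {5,7} -> Ivan (id 6, level 2), Mona (id 8, level 2), Pam (id 9, level 2).
Iteration 3: no rows with manager_id in {6,8,9}; recursion stops.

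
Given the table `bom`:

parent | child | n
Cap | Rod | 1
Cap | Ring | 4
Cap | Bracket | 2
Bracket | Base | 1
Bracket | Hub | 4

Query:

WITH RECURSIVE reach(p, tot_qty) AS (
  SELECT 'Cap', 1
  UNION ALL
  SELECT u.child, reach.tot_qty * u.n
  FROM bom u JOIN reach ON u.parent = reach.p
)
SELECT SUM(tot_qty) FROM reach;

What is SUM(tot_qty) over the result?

Base: (Cap, tot_qty=1).
Iteration 1: components of {Cap} -> Bracket = 1*2 = 2, Ring = 1*4 = 4, Rod = 1*1 = 1.
Iteration 2: components of {Bracket,Ring,Rod} -> Base = 2*1 = 2, Hub = 2*4 = 8.
Iteration 3: no further components; recursion stops.
SUM(tot_qty) = 1 + 1 + 4 + 2 + 2 + 8 = 18.

18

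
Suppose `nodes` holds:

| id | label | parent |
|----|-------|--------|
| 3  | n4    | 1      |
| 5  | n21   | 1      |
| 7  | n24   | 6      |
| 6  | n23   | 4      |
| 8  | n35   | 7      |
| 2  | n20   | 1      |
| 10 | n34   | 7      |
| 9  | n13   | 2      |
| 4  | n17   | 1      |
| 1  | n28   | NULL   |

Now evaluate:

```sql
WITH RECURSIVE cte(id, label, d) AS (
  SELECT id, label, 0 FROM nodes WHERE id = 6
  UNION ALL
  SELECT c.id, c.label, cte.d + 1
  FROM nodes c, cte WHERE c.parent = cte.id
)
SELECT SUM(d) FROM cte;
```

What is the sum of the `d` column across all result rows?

Base: id=6 (n23) at d 0.
Iteration 1: rows with parent in {6} -> n24 (id 7, d 1).
Iteration 2: rows with parent in {7} -> n35 (id 8, d 2), n34 (id 10, d 2).
Iteration 3: no rows with parent in {8,10}; recursion stops.
SUM(d) = 0 + 1 + 2 + 2 = 5.

5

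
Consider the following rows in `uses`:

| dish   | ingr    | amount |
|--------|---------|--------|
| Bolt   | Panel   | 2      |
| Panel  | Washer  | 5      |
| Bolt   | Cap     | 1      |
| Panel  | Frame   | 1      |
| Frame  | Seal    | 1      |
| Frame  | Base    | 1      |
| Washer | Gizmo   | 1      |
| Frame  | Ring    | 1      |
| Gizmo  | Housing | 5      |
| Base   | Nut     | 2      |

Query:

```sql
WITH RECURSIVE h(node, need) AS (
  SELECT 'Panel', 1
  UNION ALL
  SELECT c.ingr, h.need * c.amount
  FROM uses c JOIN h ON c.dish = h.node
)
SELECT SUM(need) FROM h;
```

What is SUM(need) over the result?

42

Base: (Panel, need=1).
Iteration 1: components of {Panel} -> Frame = 1*1 = 1, Washer = 1*5 = 5.
Iteration 2: components of {Frame,Washer} -> Base = 1*1 = 1, Gizmo = 5*1 = 5, Ring = 1*1 = 1, Seal = 1*1 = 1.
Iteration 3: components of {Base,Gizmo,Ring,Seal} -> Housing = 5*5 = 25, Nut = 1*2 = 2.
Iteration 4: no further components; recursion stops.
SUM(need) = 1 + 5 + 1 + 5 + 1 + 1 + 1 + 25 + 2 = 42.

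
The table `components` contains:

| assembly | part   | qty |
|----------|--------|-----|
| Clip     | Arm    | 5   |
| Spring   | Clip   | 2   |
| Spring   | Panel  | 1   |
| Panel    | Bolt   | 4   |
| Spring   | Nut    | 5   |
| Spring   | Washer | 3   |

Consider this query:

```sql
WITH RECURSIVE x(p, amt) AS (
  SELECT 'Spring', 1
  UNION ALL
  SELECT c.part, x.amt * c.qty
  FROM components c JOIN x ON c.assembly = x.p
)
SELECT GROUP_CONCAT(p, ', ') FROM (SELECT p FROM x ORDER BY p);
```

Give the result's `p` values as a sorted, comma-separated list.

Arm, Bolt, Clip, Nut, Panel, Spring, Washer

Base: (Spring, amt=1).
Iteration 1: components of {Spring} -> Clip = 1*2 = 2, Nut = 1*5 = 5, Panel = 1*1 = 1, Washer = 1*3 = 3.
Iteration 2: components of {Clip,Nut,Panel,Washer} -> Arm = 2*5 = 10, Bolt = 1*4 = 4.
Iteration 3: no further components; recursion stops.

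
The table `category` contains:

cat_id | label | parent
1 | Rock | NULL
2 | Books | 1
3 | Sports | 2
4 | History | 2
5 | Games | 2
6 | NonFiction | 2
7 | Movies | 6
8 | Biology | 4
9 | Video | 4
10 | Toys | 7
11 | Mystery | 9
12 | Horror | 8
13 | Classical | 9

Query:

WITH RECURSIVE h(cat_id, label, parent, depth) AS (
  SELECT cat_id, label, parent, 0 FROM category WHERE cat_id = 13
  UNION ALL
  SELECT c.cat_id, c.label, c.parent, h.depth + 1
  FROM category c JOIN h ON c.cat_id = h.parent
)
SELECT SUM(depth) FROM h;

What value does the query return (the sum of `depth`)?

10

Base: cat_id=13 (Classical), parent=9, depth 0.
Iteration 1: join on cat_id=9 -> Video (id 9, parent=4, depth 1).
Iteration 2: join on cat_id=4 -> History (id 4, parent=2, depth 2).
Iteration 3: join on cat_id=2 -> Books (id 2, parent=1, depth 3).
Iteration 4: join on cat_id=1 -> Rock (id 1, parent=NULL, depth 4).
Iteration 5: parent is NULL; no match; recursion stops.
SUM(depth) = 0 + 1 + 2 + 3 + 4 = 10.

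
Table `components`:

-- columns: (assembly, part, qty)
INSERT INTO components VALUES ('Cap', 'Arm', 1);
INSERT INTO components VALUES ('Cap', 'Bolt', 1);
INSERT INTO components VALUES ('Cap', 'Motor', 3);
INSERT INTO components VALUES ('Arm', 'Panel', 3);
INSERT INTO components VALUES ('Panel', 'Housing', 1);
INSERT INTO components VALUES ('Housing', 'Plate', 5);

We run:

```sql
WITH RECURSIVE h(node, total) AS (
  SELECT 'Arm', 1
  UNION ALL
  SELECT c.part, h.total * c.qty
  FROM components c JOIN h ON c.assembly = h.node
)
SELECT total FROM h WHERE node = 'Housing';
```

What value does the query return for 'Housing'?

3

Base: (Arm, total=1).
Iteration 1: components of {Arm} -> Panel = 1*3 = 3.
Iteration 2: components of {Panel} -> Housing = 3*1 = 3.
Iteration 3: components of {Housing} -> Plate = 3*5 = 15.
Iteration 4: no further components; recursion stops.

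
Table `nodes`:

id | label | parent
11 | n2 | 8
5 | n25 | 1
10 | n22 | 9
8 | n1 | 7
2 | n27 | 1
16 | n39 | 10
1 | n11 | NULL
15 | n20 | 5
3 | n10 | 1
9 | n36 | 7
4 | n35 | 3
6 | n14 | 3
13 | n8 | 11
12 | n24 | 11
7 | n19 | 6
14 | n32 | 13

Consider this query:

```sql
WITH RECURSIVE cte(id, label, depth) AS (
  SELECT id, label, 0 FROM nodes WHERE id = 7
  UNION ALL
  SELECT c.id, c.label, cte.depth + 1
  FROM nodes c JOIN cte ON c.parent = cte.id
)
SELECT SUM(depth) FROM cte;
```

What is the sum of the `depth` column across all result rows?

Base: id=7 (n19) at depth 0.
Iteration 1: rows with parent in {7} -> n1 (id 8, depth 1), n36 (id 9, depth 1).
Iteration 2: rows with parent in {8,9} -> n22 (id 10, depth 2), n2 (id 11, depth 2).
Iteration 3: rows with parent in {10,11} -> n24 (id 12, depth 3), n8 (id 13, depth 3), n39 (id 16, depth 3).
Iteration 4: rows with parent in {12,13,16} -> n32 (id 14, depth 4).
Iteration 5: no rows with parent in {14}; recursion stops.
SUM(depth) = 0 + 1 + 1 + 2 + 2 + 3 + 3 + 3 + 4 = 19.

19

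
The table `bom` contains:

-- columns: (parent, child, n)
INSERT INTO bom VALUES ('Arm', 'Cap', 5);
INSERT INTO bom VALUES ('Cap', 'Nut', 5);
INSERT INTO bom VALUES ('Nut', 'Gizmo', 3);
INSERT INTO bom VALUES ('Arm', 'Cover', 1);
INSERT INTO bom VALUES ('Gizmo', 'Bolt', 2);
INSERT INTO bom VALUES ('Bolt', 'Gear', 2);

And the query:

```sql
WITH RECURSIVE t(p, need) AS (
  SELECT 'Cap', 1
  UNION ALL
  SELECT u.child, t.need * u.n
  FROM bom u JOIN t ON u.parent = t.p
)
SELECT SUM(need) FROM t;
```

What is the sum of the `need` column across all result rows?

111

Base: (Cap, need=1).
Iteration 1: components of {Cap} -> Nut = 1*5 = 5.
Iteration 2: components of {Nut} -> Gizmo = 5*3 = 15.
Iteration 3: components of {Gizmo} -> Bolt = 15*2 = 30.
Iteration 4: components of {Bolt} -> Gear = 30*2 = 60.
Iteration 5: no further components; recursion stops.
SUM(need) = 1 + 5 + 15 + 30 + 60 = 111.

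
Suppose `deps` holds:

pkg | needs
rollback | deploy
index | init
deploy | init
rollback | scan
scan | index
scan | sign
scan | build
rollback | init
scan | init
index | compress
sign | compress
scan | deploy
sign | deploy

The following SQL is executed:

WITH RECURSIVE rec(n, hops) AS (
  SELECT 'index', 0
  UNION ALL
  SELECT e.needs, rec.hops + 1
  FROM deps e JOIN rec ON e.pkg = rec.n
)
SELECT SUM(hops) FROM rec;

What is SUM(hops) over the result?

Base: (index, hops=0).
Iteration 1: edges from {index} -> (compress, hops=1), (init, hops=1).
Iteration 2: no outgoing edges from {compress,init}; recursion stops.
SUM(hops) = 0 + 1 + 1 = 2.

2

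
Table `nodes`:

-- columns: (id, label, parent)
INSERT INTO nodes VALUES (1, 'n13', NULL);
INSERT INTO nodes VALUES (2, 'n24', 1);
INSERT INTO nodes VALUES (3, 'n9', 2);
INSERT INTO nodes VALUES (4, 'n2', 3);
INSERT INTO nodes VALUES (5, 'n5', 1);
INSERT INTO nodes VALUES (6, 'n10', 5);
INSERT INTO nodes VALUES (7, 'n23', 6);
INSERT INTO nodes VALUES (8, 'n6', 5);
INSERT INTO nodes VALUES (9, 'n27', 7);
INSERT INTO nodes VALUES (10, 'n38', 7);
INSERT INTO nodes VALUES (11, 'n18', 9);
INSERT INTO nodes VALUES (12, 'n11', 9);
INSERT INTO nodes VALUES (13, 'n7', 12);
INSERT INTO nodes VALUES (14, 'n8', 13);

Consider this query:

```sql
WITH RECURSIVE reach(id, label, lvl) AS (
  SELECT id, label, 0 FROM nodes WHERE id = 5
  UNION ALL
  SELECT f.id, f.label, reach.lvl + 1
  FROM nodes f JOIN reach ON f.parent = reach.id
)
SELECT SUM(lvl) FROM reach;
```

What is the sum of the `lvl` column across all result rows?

29

Base: id=5 (n5) at lvl 0.
Iteration 1: rows with parent in {5} -> n10 (id 6, lvl 1), n6 (id 8, lvl 1).
Iteration 2: rows with parent in {6,8} -> n23 (id 7, lvl 2).
Iteration 3: rows with parent in {7} -> n27 (id 9, lvl 3), n38 (id 10, lvl 3).
Iteration 4: rows with parent in {9,10} -> n18 (id 11, lvl 4), n11 (id 12, lvl 4).
Iteration 5: rows with parent in {11,12} -> n7 (id 13, lvl 5).
Iteration 6: rows with parent in {13} -> n8 (id 14, lvl 6).
Iteration 7: no rows with parent in {14}; recursion stops.
SUM(lvl) = 0 + 1 + 1 + 2 + 3 + 3 + 4 + 4 + 5 + 6 = 29.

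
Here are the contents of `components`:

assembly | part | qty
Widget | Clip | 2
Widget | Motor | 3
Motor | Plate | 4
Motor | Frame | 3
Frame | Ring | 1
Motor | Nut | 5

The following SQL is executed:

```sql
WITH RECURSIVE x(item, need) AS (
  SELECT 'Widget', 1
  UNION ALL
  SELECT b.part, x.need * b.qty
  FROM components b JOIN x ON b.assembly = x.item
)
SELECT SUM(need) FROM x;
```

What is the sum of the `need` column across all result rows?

51

Base: (Widget, need=1).
Iteration 1: components of {Widget} -> Clip = 1*2 = 2, Motor = 1*3 = 3.
Iteration 2: components of {Clip,Motor} -> Frame = 3*3 = 9, Nut = 3*5 = 15, Plate = 3*4 = 12.
Iteration 3: components of {Frame,Nut,Plate} -> Ring = 9*1 = 9.
Iteration 4: no further components; recursion stops.
SUM(need) = 1 + 2 + 3 + 12 + 9 + 15 + 9 = 51.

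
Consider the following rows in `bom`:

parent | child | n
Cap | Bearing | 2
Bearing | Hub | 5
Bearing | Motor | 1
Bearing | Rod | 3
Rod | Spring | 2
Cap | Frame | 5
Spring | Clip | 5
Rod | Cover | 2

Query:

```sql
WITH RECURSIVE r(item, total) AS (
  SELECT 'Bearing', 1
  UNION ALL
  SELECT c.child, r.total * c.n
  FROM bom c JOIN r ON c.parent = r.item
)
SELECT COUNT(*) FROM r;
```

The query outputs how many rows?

Base: (Bearing, total=1).
Iteration 1: components of {Bearing} -> Hub = 1*5 = 5, Motor = 1*1 = 1, Rod = 1*3 = 3.
Iteration 2: components of {Hub,Motor,Rod} -> Cover = 3*2 = 6, Spring = 3*2 = 6.
Iteration 3: components of {Cover,Spring} -> Clip = 6*5 = 30.
Iteration 4: no further components; recursion stops.
Total rows emitted: 7.

7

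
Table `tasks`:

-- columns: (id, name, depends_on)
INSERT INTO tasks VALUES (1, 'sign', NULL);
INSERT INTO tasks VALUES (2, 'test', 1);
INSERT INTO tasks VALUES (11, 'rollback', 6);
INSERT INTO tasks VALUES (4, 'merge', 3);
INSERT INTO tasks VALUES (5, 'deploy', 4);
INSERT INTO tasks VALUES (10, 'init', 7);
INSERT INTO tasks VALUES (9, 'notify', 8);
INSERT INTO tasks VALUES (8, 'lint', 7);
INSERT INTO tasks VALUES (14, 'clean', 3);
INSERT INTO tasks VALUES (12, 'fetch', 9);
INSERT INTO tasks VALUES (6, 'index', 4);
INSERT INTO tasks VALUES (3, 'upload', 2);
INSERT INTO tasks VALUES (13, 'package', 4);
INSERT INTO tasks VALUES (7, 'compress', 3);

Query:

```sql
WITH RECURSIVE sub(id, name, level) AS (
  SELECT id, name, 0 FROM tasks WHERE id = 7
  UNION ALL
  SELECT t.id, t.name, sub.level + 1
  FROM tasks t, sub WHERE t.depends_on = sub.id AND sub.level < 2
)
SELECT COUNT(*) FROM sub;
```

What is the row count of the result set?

Base: id=7 (compress) at level 0.
Iteration 1: rows with depends_on in {7} -> lint (id 8, level 1), init (id 10, level 1).
Iteration 2: rows with depends_on in {8,10} -> notify (id 9, level 2).
Iteration 3: level < 2 fails for all current rows; recursion stops.
Total rows emitted: 4.

4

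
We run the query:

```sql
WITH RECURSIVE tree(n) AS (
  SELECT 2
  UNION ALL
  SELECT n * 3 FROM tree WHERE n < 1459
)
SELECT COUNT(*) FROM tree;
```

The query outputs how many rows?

Base: n=2.
Iteration 1: 2 < 1459 holds -> n = 2 * 3 = 6.
Iteration 2: 6 < 1459 holds -> n = 6 * 3 = 18.
Iteration 3: 18 < 1459 holds -> n = 18 * 3 = 54.
Iteration 4: 54 < 1459 holds -> n = 54 * 3 = 162.
Iteration 5: 162 < 1459 holds -> n = 162 * 3 = 486.
Iteration 6: 486 < 1459 holds -> n = 486 * 3 = 1458.
Iteration 7: 1458 < 1459 holds -> n = 1458 * 3 = 4374.
Iteration 8: 4374 < 1459 fails; recursion stops.
Total rows emitted: 8.

8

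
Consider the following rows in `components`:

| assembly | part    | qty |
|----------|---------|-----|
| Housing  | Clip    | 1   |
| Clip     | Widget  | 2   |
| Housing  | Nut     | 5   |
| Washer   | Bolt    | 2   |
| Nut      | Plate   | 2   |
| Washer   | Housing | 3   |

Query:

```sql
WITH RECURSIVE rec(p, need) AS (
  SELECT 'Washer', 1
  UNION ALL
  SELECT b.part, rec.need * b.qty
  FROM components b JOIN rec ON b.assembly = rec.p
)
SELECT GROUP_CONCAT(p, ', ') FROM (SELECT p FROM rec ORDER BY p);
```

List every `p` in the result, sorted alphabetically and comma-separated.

Base: (Washer, need=1).
Iteration 1: components of {Washer} -> Bolt = 1*2 = 2, Housing = 1*3 = 3.
Iteration 2: components of {Bolt,Housing} -> Clip = 3*1 = 3, Nut = 3*5 = 15.
Iteration 3: components of {Clip,Nut} -> Plate = 15*2 = 30, Widget = 3*2 = 6.
Iteration 4: no further components; recursion stops.

Bolt, Clip, Housing, Nut, Plate, Washer, Widget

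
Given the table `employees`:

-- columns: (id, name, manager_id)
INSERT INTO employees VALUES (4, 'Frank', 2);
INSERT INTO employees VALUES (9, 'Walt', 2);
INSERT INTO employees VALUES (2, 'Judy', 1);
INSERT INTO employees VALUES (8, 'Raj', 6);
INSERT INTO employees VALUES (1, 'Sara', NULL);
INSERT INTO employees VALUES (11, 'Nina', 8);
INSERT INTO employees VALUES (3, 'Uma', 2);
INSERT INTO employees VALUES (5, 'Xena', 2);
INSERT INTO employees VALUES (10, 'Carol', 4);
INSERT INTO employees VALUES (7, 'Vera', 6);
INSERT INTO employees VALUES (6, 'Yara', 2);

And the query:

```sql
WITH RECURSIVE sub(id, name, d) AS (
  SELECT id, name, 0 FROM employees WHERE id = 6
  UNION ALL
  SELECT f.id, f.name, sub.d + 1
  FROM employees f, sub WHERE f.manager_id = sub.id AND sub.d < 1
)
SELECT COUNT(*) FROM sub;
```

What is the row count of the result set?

Base: id=6 (Yara) at d 0.
Iteration 1: rows with manager_id in {6} -> Vera (id 7, d 1), Raj (id 8, d 1).
Iteration 2: d < 1 fails for all current rows; recursion stops.
Total rows emitted: 3.

3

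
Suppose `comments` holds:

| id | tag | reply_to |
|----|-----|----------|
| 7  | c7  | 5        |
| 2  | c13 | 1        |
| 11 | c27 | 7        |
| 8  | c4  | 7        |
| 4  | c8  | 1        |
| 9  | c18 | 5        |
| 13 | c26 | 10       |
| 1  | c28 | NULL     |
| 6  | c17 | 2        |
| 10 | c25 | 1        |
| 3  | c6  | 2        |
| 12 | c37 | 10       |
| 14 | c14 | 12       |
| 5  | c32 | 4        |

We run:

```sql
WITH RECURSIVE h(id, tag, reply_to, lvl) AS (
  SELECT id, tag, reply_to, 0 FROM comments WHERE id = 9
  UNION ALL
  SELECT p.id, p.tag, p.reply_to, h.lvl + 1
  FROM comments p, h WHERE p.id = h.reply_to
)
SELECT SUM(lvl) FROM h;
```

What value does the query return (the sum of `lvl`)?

Base: id=9 (c18), reply_to=5, lvl 0.
Iteration 1: join on id=5 -> c32 (id 5, reply_to=4, lvl 1).
Iteration 2: join on id=4 -> c8 (id 4, reply_to=1, lvl 2).
Iteration 3: join on id=1 -> c28 (id 1, reply_to=NULL, lvl 3).
Iteration 4: reply_to is NULL; no match; recursion stops.
SUM(lvl) = 0 + 1 + 2 + 3 = 6.

6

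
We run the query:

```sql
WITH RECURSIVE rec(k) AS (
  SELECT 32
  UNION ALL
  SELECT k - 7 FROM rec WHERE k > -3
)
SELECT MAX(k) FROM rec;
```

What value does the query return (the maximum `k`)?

Base: k=32.
Iteration 1: 32 > -3 holds -> k = 32 - 7 = 25.
Iteration 2: 25 > -3 holds -> k = 25 - 7 = 18.
Iteration 3: 18 > -3 holds -> k = 18 - 7 = 11.
Iteration 4: 11 > -3 holds -> k = 11 - 7 = 4.
Iteration 5: 4 > -3 holds -> k = 4 - 7 = -3.
Iteration 6: -3 > -3 fails; recursion stops.
k values: 32, 25, 18, 11, 4, -3; the maximum is 32.

32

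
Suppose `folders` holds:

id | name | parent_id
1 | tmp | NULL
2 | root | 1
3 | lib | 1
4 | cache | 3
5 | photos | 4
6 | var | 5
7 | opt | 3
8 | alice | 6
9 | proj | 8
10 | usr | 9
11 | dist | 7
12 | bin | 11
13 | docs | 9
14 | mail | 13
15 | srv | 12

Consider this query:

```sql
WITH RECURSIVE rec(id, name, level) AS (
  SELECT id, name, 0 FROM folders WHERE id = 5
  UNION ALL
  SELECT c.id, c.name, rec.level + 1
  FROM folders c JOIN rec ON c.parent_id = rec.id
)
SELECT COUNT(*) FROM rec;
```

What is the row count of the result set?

Base: id=5 (photos) at level 0.
Iteration 1: rows with parent_id in {5} -> var (id 6, level 1).
Iteration 2: rows with parent_id in {6} -> alice (id 8, level 2).
Iteration 3: rows with parent_id in {8} -> proj (id 9, level 3).
Iteration 4: rows with parent_id in {9} -> usr (id 10, level 4), docs (id 13, level 4).
Iteration 5: rows with parent_id in {10,13} -> mail (id 14, level 5).
Iteration 6: no rows with parent_id in {14}; recursion stops.
Total rows emitted: 7.

7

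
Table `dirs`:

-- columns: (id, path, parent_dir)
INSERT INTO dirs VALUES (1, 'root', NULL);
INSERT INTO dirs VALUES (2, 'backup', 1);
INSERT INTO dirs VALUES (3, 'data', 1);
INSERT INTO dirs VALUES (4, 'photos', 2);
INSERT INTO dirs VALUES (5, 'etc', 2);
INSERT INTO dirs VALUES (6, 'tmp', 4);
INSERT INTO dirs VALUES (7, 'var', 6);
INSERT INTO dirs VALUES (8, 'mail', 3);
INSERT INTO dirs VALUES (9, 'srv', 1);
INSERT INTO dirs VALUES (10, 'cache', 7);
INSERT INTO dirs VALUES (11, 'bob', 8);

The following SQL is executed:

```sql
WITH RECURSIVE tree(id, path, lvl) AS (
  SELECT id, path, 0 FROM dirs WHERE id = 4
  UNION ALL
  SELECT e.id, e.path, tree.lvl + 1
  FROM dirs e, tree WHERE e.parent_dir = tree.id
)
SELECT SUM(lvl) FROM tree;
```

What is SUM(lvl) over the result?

Base: id=4 (photos) at lvl 0.
Iteration 1: rows with parent_dir in {4} -> tmp (id 6, lvl 1).
Iteration 2: rows with parent_dir in {6} -> var (id 7, lvl 2).
Iteration 3: rows with parent_dir in {7} -> cache (id 10, lvl 3).
Iteration 4: no rows with parent_dir in {10}; recursion stops.
SUM(lvl) = 0 + 1 + 2 + 3 = 6.

6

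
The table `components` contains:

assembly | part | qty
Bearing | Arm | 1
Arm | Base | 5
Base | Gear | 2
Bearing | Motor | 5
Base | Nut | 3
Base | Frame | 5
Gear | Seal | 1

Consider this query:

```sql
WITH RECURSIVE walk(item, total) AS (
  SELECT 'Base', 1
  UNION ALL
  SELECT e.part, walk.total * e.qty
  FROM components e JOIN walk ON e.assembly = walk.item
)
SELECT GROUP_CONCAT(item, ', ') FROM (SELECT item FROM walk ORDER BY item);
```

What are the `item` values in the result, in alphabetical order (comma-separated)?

Base: (Base, total=1).
Iteration 1: components of {Base} -> Frame = 1*5 = 5, Gear = 1*2 = 2, Nut = 1*3 = 3.
Iteration 2: components of {Frame,Gear,Nut} -> Seal = 2*1 = 2.
Iteration 3: no further components; recursion stops.

Base, Frame, Gear, Nut, Seal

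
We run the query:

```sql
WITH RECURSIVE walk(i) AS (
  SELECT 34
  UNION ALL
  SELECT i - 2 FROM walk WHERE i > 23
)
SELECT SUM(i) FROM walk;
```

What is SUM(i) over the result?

Base: i=34.
Iteration 1: 34 > 23 holds -> i = 34 - 2 = 32.
Iteration 2: 32 > 23 holds -> i = 32 - 2 = 30.
Iteration 3: 30 > 23 holds -> i = 30 - 2 = 28.
Iteration 4: 28 > 23 holds -> i = 28 - 2 = 26.
Iteration 5: 26 > 23 holds -> i = 26 - 2 = 24.
Iteration 6: 24 > 23 holds -> i = 24 - 2 = 22.
Iteration 7: 22 > 23 fails; recursion stops.
SUM(i) = 34 + 32 + 30 + 28 + 26 + 24 + 22 = 196.

196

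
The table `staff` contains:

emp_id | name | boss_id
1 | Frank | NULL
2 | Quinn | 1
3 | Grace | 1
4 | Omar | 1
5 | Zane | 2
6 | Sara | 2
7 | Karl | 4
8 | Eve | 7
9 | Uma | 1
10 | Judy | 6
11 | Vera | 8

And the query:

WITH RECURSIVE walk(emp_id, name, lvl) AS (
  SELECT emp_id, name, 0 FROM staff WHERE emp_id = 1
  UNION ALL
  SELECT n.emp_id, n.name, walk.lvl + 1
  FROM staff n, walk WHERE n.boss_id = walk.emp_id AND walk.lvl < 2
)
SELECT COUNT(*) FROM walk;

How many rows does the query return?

Base: emp_id=1 (Frank) at lvl 0.
Iteration 1: rows with boss_id in {1} -> Quinn (id 2, lvl 1), Grace (id 3, lvl 1), Omar (id 4, lvl 1), Uma (id 9, lvl 1).
Iteration 2: rows with boss_id in {2,3,4,9} -> Zane (id 5, lvl 2), Sara (id 6, lvl 2), Karl (id 7, lvl 2).
Iteration 3: lvl < 2 fails for all current rows; recursion stops.
Total rows emitted: 8.

8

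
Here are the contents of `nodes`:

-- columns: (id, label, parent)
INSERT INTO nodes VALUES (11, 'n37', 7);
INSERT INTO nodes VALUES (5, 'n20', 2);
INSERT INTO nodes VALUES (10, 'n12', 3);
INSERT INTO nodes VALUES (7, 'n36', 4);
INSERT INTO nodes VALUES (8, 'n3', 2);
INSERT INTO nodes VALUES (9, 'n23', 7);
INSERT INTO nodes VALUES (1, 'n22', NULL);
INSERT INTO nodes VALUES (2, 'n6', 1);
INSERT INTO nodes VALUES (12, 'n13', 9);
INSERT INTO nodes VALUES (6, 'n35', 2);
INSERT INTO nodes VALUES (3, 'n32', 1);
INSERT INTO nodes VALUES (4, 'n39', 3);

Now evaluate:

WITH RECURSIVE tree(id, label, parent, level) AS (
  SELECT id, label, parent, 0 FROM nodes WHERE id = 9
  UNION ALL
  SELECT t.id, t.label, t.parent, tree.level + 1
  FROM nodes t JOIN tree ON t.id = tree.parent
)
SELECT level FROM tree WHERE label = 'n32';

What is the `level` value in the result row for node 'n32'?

3

Base: id=9 (n23), parent=7, level 0.
Iteration 1: join on id=7 -> n36 (id 7, parent=4, level 1).
Iteration 2: join on id=4 -> n39 (id 4, parent=3, level 2).
Iteration 3: join on id=3 -> n32 (id 3, parent=1, level 3).
Iteration 4: join on id=1 -> n22 (id 1, parent=NULL, level 4).
Iteration 5: parent is NULL; no match; recursion stops.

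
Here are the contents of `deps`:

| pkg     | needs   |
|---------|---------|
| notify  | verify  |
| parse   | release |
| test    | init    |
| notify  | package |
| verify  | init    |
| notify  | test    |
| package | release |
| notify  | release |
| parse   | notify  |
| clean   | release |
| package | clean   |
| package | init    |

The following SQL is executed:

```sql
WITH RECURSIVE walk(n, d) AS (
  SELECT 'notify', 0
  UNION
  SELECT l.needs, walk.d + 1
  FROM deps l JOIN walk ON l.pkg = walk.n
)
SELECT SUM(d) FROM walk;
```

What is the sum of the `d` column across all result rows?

Base: (notify, d=0).
Iteration 1: edges from {notify} -> (package, d=1), (release, d=1), (test, d=1), (verify, d=1).
Iteration 2: edges from {package,release,test,verify} -> (clean, d=2), (init, d=2), (release, d=2). [UNION drops 2 duplicate row(s)]
Iteration 3: edges from {clean,init,release} -> (release, d=3).
Iteration 4: no outgoing edges from {release}; recursion stops.
SUM(d) = 0 + 1 + 1 + 1 + 1 + 2 + 2 + 2 + 3 = 13.

13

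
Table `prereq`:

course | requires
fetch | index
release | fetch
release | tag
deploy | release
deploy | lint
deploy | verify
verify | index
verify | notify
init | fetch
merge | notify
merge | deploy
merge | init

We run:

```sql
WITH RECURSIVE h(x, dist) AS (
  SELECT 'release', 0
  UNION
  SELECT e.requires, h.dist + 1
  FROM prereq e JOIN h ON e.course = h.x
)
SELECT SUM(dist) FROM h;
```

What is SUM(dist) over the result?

4

Base: (release, dist=0).
Iteration 1: edges from {release} -> (fetch, dist=1), (tag, dist=1).
Iteration 2: edges from {fetch,tag} -> (index, dist=2).
Iteration 3: no outgoing edges from {index}; recursion stops.
SUM(dist) = 0 + 1 + 1 + 2 = 4.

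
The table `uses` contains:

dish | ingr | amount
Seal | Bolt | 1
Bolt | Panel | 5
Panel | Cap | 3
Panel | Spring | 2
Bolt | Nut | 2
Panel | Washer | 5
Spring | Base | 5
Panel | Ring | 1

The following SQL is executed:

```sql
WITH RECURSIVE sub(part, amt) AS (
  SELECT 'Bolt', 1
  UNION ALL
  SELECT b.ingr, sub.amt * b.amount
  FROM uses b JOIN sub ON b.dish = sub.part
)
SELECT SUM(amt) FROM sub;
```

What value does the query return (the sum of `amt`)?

Base: (Bolt, amt=1).
Iteration 1: components of {Bolt} -> Nut = 1*2 = 2, Panel = 1*5 = 5.
Iteration 2: components of {Nut,Panel} -> Cap = 5*3 = 15, Ring = 5*1 = 5, Spring = 5*2 = 10, Washer = 5*5 = 25.
Iteration 3: components of {Cap,Ring,Spring,Washer} -> Base = 10*5 = 50.
Iteration 4: no further components; recursion stops.
SUM(amt) = 1 + 5 + 2 + 15 + 10 + 25 + 5 + 50 = 113.

113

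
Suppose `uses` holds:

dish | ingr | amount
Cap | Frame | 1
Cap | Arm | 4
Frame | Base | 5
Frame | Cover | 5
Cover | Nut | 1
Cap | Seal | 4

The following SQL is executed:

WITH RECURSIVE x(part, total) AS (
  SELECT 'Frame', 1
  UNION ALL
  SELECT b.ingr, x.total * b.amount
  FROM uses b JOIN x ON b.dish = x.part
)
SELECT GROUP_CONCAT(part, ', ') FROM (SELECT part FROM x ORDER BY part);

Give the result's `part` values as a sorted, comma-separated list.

Base: (Frame, total=1).
Iteration 1: components of {Frame} -> Base = 1*5 = 5, Cover = 1*5 = 5.
Iteration 2: components of {Base,Cover} -> Nut = 5*1 = 5.
Iteration 3: no further components; recursion stops.

Base, Cover, Frame, Nut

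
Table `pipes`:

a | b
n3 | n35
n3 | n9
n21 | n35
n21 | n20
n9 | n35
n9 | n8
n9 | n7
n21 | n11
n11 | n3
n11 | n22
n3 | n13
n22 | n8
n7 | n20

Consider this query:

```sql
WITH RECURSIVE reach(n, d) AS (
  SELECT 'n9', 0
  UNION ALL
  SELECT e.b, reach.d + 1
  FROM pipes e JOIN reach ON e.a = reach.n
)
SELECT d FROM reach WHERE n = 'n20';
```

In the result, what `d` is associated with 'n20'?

2

Base: (n9, d=0).
Iteration 1: edges from {n9} -> (n35, d=1), (n7, d=1), (n8, d=1).
Iteration 2: edges from {n35,n7,n8} -> (n20, d=2).
Iteration 3: no outgoing edges from {n20}; recursion stops.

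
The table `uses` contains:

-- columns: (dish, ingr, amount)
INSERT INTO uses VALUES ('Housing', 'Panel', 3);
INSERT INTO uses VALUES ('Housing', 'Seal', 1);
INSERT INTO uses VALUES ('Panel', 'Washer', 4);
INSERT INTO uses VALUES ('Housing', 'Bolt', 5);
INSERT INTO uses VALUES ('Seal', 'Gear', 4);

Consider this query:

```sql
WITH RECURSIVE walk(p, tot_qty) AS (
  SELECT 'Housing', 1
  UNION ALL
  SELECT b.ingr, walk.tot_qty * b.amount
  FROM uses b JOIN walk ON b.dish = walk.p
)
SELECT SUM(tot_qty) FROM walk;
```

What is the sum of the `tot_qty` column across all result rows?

Base: (Housing, tot_qty=1).
Iteration 1: components of {Housing} -> Bolt = 1*5 = 5, Panel = 1*3 = 3, Seal = 1*1 = 1.
Iteration 2: components of {Bolt,Panel,Seal} -> Gear = 1*4 = 4, Washer = 3*4 = 12.
Iteration 3: no further components; recursion stops.
SUM(tot_qty) = 1 + 3 + 1 + 5 + 12 + 4 = 26.

26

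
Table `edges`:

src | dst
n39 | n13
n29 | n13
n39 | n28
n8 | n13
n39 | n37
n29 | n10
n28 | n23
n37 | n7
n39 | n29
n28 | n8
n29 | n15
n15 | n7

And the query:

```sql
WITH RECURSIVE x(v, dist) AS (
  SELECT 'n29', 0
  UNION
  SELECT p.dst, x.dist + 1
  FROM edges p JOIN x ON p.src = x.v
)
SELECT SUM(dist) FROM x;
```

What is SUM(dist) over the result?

Base: (n29, dist=0).
Iteration 1: edges from {n29} -> (n10, dist=1), (n13, dist=1), (n15, dist=1).
Iteration 2: edges from {n10,n13,n15} -> (n7, dist=2).
Iteration 3: no outgoing edges from {n7}; recursion stops.
SUM(dist) = 0 + 1 + 1 + 1 + 2 = 5.

5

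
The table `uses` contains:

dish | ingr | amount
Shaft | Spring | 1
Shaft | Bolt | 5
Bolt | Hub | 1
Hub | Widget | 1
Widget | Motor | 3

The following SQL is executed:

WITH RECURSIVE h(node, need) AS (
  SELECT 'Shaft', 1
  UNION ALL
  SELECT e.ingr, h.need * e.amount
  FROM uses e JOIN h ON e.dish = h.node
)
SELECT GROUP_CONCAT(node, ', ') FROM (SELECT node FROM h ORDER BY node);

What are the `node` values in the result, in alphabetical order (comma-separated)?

Bolt, Hub, Motor, Shaft, Spring, Widget

Base: (Shaft, need=1).
Iteration 1: components of {Shaft} -> Bolt = 1*5 = 5, Spring = 1*1 = 1.
Iteration 2: components of {Bolt,Spring} -> Hub = 5*1 = 5.
Iteration 3: components of {Hub} -> Widget = 5*1 = 5.
Iteration 4: components of {Widget} -> Motor = 5*3 = 15.
Iteration 5: no further components; recursion stops.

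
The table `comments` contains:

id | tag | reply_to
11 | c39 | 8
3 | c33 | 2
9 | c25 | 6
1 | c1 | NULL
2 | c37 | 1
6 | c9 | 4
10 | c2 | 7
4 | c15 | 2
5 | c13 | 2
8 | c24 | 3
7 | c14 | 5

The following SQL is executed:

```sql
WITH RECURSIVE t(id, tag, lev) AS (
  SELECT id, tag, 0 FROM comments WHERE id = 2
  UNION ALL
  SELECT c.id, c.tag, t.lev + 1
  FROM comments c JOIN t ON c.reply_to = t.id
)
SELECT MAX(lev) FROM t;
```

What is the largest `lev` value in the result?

3

Base: id=2 (c37) at lev 0.
Iteration 1: rows with reply_to in {2} -> c33 (id 3, lev 1), c15 (id 4, lev 1), c13 (id 5, lev 1).
Iteration 2: rows with reply_to in {3,4,5} -> c9 (id 6, lev 2), c14 (id 7, lev 2), c24 (id 8, lev 2).
Iteration 3: rows with reply_to in {6,7,8} -> c25 (id 9, lev 3), c2 (id 10, lev 3), c39 (id 11, lev 3).
Iteration 4: no rows with reply_to in {9,10,11}; recursion stops.
lev values: 0, 1, 1, 1, 2, 2, 2, 3, 3, 3; the maximum is 3.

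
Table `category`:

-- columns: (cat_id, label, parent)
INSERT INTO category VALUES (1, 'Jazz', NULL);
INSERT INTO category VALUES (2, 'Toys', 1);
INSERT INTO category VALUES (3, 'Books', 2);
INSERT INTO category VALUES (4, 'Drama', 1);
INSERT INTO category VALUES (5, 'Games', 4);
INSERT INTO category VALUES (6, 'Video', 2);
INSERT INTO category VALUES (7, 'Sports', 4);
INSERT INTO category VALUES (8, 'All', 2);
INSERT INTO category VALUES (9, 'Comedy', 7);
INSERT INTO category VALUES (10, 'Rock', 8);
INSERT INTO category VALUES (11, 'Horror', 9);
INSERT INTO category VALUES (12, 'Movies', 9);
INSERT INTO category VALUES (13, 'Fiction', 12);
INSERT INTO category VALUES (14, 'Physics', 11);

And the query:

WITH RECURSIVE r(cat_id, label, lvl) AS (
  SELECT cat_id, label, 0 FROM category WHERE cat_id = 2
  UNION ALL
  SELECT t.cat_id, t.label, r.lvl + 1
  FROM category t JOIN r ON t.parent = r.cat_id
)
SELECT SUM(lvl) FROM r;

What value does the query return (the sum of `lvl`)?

5

Base: cat_id=2 (Toys) at lvl 0.
Iteration 1: rows with parent in {2} -> Books (id 3, lvl 1), Video (id 6, lvl 1), All (id 8, lvl 1).
Iteration 2: rows with parent in {3,6,8} -> Rock (id 10, lvl 2).
Iteration 3: no rows with parent in {10}; recursion stops.
SUM(lvl) = 0 + 1 + 1 + 1 + 2 = 5.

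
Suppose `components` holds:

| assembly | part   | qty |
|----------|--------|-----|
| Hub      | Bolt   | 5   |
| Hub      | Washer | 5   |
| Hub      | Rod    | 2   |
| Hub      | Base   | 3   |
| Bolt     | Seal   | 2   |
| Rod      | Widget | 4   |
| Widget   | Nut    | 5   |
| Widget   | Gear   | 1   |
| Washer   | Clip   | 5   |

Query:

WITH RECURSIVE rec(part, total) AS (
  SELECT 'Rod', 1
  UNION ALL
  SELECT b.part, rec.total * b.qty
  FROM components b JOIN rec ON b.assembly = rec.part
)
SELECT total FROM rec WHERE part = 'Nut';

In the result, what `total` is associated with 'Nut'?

Base: (Rod, total=1).
Iteration 1: components of {Rod} -> Widget = 1*4 = 4.
Iteration 2: components of {Widget} -> Gear = 4*1 = 4, Nut = 4*5 = 20.
Iteration 3: no further components; recursion stops.

20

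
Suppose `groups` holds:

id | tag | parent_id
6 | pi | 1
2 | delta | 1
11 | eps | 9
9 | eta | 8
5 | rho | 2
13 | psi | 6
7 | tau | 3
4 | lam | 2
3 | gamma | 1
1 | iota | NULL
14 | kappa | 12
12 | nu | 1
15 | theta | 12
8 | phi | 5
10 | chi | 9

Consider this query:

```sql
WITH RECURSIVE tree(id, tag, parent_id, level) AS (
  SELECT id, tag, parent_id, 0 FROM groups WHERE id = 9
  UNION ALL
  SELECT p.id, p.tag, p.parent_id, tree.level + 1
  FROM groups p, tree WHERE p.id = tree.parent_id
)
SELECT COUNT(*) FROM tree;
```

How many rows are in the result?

5

Base: id=9 (eta), parent_id=8, level 0.
Iteration 1: join on id=8 -> phi (id 8, parent_id=5, level 1).
Iteration 2: join on id=5 -> rho (id 5, parent_id=2, level 2).
Iteration 3: join on id=2 -> delta (id 2, parent_id=1, level 3).
Iteration 4: join on id=1 -> iota (id 1, parent_id=NULL, level 4).
Iteration 5: parent_id is NULL; no match; recursion stops.
Total rows emitted: 5.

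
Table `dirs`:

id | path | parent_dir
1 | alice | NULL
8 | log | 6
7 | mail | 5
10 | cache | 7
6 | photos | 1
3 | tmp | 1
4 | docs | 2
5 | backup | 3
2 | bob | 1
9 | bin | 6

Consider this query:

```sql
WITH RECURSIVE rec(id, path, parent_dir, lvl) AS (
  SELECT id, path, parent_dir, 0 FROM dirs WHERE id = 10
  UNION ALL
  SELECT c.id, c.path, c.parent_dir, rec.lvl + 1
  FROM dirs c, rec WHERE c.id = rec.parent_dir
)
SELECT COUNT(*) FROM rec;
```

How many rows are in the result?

5

Base: id=10 (cache), parent_dir=7, lvl 0.
Iteration 1: join on id=7 -> mail (id 7, parent_dir=5, lvl 1).
Iteration 2: join on id=5 -> backup (id 5, parent_dir=3, lvl 2).
Iteration 3: join on id=3 -> tmp (id 3, parent_dir=1, lvl 3).
Iteration 4: join on id=1 -> alice (id 1, parent_dir=NULL, lvl 4).
Iteration 5: parent_dir is NULL; no match; recursion stops.
Total rows emitted: 5.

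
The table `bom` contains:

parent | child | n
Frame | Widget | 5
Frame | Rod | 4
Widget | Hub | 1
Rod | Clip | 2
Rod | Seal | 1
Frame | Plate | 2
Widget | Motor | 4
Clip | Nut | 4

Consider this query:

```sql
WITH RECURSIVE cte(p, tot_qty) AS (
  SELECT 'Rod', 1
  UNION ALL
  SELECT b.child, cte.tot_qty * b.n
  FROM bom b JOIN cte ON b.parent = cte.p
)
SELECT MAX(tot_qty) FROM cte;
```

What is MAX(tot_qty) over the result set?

Base: (Rod, tot_qty=1).
Iteration 1: components of {Rod} -> Clip = 1*2 = 2, Seal = 1*1 = 1.
Iteration 2: components of {Clip,Seal} -> Nut = 2*4 = 8.
Iteration 3: no further components; recursion stops.
tot_qty values: 1, 2, 1, 8; the maximum is 8.

8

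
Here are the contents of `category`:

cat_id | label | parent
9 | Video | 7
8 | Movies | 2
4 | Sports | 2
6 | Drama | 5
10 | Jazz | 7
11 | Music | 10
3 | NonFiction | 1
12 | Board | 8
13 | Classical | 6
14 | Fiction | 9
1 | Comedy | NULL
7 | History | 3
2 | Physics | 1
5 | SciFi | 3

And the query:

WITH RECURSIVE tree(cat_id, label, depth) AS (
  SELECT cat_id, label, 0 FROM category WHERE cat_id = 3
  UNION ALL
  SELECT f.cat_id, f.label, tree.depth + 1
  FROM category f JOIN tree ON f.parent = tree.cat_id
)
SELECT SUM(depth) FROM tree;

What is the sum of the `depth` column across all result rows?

Base: cat_id=3 (NonFiction) at depth 0.
Iteration 1: rows with parent in {3} -> SciFi (id 5, depth 1), History (id 7, depth 1).
Iteration 2: rows with parent in {5,7} -> Drama (id 6, depth 2), Video (id 9, depth 2), Jazz (id 10, depth 2).
Iteration 3: rows with parent in {6,9,10} -> Music (id 11, depth 3), Classical (id 13, depth 3), Fiction (id 14, depth 3).
Iteration 4: no rows with parent in {11,13,14}; recursion stops.
SUM(depth) = 0 + 1 + 1 + 2 + 2 + 2 + 3 + 3 + 3 = 17.

17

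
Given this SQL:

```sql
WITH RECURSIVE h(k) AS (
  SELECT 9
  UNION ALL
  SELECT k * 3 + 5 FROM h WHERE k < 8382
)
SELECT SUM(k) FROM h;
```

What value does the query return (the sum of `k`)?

37700

Base: k=9.
Iteration 1: 9 < 8382 holds -> k = 9 * 3 + 5 = 32.
Iteration 2: 32 < 8382 holds -> k = 32 * 3 + 5 = 101.
Iteration 3: 101 < 8382 holds -> k = 101 * 3 + 5 = 308.
Iteration 4: 308 < 8382 holds -> k = 308 * 3 + 5 = 929.
Iteration 5: 929 < 8382 holds -> k = 929 * 3 + 5 = 2792.
Iteration 6: 2792 < 8382 holds -> k = 2792 * 3 + 5 = 8381.
Iteration 7: 8381 < 8382 holds -> k = 8381 * 3 + 5 = 25148.
Iteration 8: 25148 < 8382 fails; recursion stops.
SUM(k) = 9 + 32 + 101 + 308 + 929 + 2792 + 8381 + 25148 = 37700.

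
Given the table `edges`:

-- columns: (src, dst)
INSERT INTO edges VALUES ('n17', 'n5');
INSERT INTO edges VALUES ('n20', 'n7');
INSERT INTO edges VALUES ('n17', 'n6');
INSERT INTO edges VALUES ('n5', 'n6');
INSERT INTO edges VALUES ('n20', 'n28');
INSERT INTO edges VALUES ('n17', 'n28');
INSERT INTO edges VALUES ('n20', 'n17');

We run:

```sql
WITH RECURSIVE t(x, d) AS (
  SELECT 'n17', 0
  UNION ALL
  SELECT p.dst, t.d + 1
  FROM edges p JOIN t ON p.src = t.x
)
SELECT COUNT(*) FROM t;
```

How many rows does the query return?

Base: (n17, d=0).
Iteration 1: edges from {n17} -> (n28, d=1), (n5, d=1), (n6, d=1).
Iteration 2: edges from {n28,n5,n6} -> (n6, d=2).
Iteration 3: no outgoing edges from {n6}; recursion stops.
Total rows emitted: 5.

5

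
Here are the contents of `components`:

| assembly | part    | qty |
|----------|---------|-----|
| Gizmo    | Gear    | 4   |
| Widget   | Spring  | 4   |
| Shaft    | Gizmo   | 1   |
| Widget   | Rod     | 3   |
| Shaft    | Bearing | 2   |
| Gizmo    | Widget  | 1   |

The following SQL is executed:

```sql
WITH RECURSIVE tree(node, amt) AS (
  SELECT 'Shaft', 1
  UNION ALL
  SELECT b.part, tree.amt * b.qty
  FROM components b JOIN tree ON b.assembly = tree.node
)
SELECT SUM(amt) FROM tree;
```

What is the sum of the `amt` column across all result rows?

Base: (Shaft, amt=1).
Iteration 1: components of {Shaft} -> Bearing = 1*2 = 2, Gizmo = 1*1 = 1.
Iteration 2: components of {Bearing,Gizmo} -> Gear = 1*4 = 4, Widget = 1*1 = 1.
Iteration 3: components of {Gear,Widget} -> Rod = 1*3 = 3, Spring = 1*4 = 4.
Iteration 4: no further components; recursion stops.
SUM(amt) = 1 + 1 + 2 + 1 + 4 + 3 + 4 = 16.

16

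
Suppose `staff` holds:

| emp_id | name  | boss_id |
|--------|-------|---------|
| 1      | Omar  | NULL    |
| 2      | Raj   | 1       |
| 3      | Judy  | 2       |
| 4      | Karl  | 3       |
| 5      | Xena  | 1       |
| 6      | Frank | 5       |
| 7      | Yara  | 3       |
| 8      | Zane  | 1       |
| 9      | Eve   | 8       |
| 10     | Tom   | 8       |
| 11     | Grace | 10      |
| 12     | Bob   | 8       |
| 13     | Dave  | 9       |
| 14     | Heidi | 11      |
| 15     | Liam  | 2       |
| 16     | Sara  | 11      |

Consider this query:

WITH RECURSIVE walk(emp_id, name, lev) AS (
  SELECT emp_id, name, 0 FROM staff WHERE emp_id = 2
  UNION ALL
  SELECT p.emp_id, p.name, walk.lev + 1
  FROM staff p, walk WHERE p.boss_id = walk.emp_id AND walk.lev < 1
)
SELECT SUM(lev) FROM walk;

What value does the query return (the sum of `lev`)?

2

Base: emp_id=2 (Raj) at lev 0.
Iteration 1: rows with boss_id in {2} -> Judy (id 3, lev 1), Liam (id 15, lev 1).
Iteration 2: lev < 1 fails for all current rows; recursion stops.
SUM(lev) = 0 + 1 + 1 = 2.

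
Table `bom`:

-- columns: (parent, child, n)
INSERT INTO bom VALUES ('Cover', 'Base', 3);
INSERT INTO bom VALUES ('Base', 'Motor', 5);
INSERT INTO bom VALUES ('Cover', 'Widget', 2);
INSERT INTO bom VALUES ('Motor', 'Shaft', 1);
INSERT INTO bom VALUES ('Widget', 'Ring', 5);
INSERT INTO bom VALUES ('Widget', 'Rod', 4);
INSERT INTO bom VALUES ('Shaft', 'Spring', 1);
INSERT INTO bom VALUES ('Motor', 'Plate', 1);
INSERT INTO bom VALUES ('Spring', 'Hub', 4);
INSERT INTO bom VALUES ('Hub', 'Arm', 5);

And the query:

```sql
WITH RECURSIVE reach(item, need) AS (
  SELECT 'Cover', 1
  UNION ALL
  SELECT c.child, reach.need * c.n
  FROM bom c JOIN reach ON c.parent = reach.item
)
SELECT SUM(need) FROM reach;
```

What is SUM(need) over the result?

Base: (Cover, need=1).
Iteration 1: components of {Cover} -> Base = 1*3 = 3, Widget = 1*2 = 2.
Iteration 2: components of {Base,Widget} -> Motor = 3*5 = 15, Ring = 2*5 = 10, Rod = 2*4 = 8.
Iteration 3: components of {Motor,Ring,Rod} -> Plate = 15*1 = 15, Shaft = 15*1 = 15.
Iteration 4: components of {Plate,Shaft} -> Spring = 15*1 = 15.
Iteration 5: components of {Spring} -> Hub = 15*4 = 60.
Iteration 6: components of {Hub} -> Arm = 60*5 = 300.
Iteration 7: no further components; recursion stops.
SUM(need) = 1 + 3 + 2 + 15 + 10 + 8 + 15 + 15 + 15 + 60 + 300 = 444.

444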